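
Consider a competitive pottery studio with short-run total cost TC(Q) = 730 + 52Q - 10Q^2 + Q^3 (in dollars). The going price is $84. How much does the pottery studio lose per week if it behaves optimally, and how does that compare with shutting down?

Profit = -$346 at Q = 8

AVC = 52 - 10Q + Q^2; min AVC = $27 at Q = 5. Since P = $84 ≥ min AVC, the firm produces.
With MC = 52 - 20Q + 3Q^2, P = MC on the upward-sloping part at Q* = 8.
TR = 84·8 = 672. TC = 730 + 288 = 1018. Profit = 672 − 1018 = -$346.
Shutting down would mean losing the fixed cost of $730, so operating at a loss of $346 is better by $384.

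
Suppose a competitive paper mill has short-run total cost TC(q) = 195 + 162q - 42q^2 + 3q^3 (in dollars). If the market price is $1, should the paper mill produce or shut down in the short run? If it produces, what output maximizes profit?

Strip out fixed cost: VC = 162q - 42q^2 + 3q^3. Then AVC = 162 - 42q + 3q^2 and MC = 162 - 84q + 9q^2.
AVC hits its minimum where MC = AVC, at q = 7, giving min AVC = 162 - 42·7 + 3·7^2 = $15.
With P < min AVC ($1 < $15), every unit sold adds to the loss.
Best response: produce nothing and absorb the $195 fixed cost.

Shut down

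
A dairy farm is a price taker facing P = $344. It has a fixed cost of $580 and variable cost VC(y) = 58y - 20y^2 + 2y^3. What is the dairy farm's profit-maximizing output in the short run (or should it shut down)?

From TC, MC = TC'(y) = 58 - 40y + 6y^2 and AVC = VC/y = 58 - 20y + 2y^2.
AVC is minimized where dAVC/dy = -20 + 4y = 0, at y = 5; min AVC = 58 - 20·5 + 2·5^2 = $8.
Because $344 ≥ $8, revenue can cover variable cost; the firm operates.
Solving P = MC: -286 - 40y + 6y^2 = 0 ⇒ y = -13/3 or 11. On the upward-sloping branch, y* = 11.
Check: AVC at y = 11 is $80 ≤ P, so revenue covers variable cost.
Profit = P·y − TC = 344·11 − 1460 = $2324.

Produce at y = 11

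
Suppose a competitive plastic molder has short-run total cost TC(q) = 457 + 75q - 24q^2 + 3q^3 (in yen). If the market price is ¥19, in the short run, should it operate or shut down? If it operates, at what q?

Strip out fixed cost: VC = 75q - 24q^2 + 3q^3. Then AVC = 75 - 24q + 3q^2 and MC = 75 - 48q + 9q^2.
AVC is minimized where dAVC/dq = -24 + 6q = 0, at q = 4; min AVC = 75 - 24·4 + 3·4^2 = ¥27.
P = ¥19 lies below min AVC = ¥27; no output level covers variable cost.
The firm minimizes its loss by shutting down and losing only its fixed cost of ¥457.

Shut down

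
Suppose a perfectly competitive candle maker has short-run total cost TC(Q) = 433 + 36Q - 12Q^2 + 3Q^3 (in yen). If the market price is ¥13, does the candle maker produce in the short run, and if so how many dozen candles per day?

Shut down

Variable cost is VC = 36Q - 12Q^2 + 3Q^3, so AVC = VC/Q = 36 - 12Q + 3Q^2 and MC = dTC/dQ = 36 - 24Q + 9Q^2.
AVC hits its minimum where MC = AVC, at Q = 2, giving min AVC = 36 - 12·2 + 3·2^2 = ¥24.
P = ¥13 lies below min AVC = ¥24; no output level covers variable cost.
Shutting down limits the loss to fixed cost, ¥433.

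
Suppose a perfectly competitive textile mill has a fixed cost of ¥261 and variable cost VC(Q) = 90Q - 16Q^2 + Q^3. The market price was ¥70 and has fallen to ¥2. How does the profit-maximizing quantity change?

Output falls from 10 to 0 (the firm shuts down)

MC = 90 - 32Q + 3Q^2; the shutdown threshold is min AVC = ¥26 (at Q = 8).
With P = ¥70 above the shutdown price, P = MC gives Q = 10.
At P = ¥2 < min AVC = ¥26, price no longer covers variable cost at any output, so the firm shuts down: Q = 0.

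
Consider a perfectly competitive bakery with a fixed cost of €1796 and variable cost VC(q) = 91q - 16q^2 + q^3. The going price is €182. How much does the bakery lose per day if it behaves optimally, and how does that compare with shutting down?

AVC = 91 - 16q + q^2 has its minimum €27 at q = 8; price €182 clears that bar, so the firm operates.
With MC = 91 - 32q + 3q^2, P = MC on the upward-sloping part at q* = 13.
TR = 182·13 = 2366. TC = 1796 + 676 = 2472. Profit = 2366 − 2472 = -€106.
That loss of €106 beats the €1796 the firm would lose by shutting down; producing recovers €1690 of fixed cost.

Profit = -€106 at q = 13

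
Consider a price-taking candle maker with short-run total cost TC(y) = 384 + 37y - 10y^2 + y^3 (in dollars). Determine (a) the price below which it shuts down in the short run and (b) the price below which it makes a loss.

Shutdown price = min AVC. AVC = 37 - 10y + y^2, with vertex at y = 5 and minimum $12.
ATC = 384/y + 37 - 10y + y^2. Setting dATC/dy = −384/y^2 − 10 + 2y = 0 gives y = 8 (since 2·8^3 − 10·8^2 = 384).
min ATC = 384/8 + 37 − 10·8 + 8^2 = $69. That is the break-even price.
Between these two prices the firm operates at a loss; above $69 it earns a profit.

Shutdown price = $12; break-even price = $69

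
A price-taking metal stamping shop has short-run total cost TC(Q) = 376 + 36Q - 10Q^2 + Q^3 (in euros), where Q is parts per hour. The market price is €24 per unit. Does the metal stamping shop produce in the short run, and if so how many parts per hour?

Produce at Q = 6

From TC, MC = TC'(Q) = 36 - 20Q + 3Q^2 and AVC = VC/Q = 36 - 10Q + Q^2.
AVC hits its minimum where MC = AVC, at Q = 5, giving min AVC = 36 - 10·5 + 5^2 = €11.
P = €24 exceeds min AVC = €11, so the firm stays open.
P = MC gives 12 - 20Q + 3Q^2 = 0, with roots 2/3 and 6. Take the larger (rising MC): Q* = 6.
Check: AVC at Q = 6 is €12 ≤ P, so revenue covers variable cost.
Profit = P·Q − TC = 24·6 − 448 = -€304, a loss, but smaller than the €376 fixed cost the firm would lose by shutting down.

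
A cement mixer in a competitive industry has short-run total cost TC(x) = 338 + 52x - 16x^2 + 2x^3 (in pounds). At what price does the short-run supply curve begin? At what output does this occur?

The shutdown price is the minimum of AVC. VC = 52x - 16x^2 + 2x^3, so AVC = 52 - 16x + 2x^2.
At the minimum of AVC, MC = AVC. MC = 52 - 32x + 6x^2; setting MC = AVC gives 4x^2 - 16x = 0, so x = 4. min AVC = 20.
So the shutdown price is £20.

£20 per unit, at x = 4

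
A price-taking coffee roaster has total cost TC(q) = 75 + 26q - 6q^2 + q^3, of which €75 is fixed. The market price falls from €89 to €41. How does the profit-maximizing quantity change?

Output falls from 7 to 5

AVC = 26 - 6q + q^2, minimized at q = 3 where min AVC = €17. MC = 26 - 12q + 3q^2.
At P = €89 ≥ min AVC, set P = MC on the rising branch: q = 7.
At P = €41 ≥ min AVC, set P = MC: q = 5. The firm stays open but cuts output.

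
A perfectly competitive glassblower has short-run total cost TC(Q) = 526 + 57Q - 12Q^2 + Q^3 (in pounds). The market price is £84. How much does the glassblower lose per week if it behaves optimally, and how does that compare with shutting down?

AVC = 57 - 12Q + Q^2; min AVC = £21 at Q = 6. Since P = £84 ≥ min AVC, the firm produces.
With MC = 57 - 24Q + 3Q^2, P = MC on the upward-sloping part at Q* = 9.
TR = 84·9 = 756. TC = 526 + 270 = 796. Profit = 756 − 796 = -£40.
That loss of £40 beats the £526 the firm would lose by shutting down; producing recovers £486 of fixed cost.

Profit = -£40 at Q = 9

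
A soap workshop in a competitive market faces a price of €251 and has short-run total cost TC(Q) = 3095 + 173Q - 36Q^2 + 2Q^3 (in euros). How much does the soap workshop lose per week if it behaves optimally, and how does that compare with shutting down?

AVC = 173 - 36Q + 2Q^2 has its minimum €11 at Q = 9; price €251 clears that bar, so the firm operates.
With MC = 173 - 72Q + 6Q^2, P = MC on the upward-sloping part at Q* = 13.
TR = 251·13 = 3263. TC = 3095 + 559 = 3654. Profit = 3263 − 3654 = -€391.
Shutting down would mean losing the fixed cost of €3095, so operating at a loss of €391 is better by €2704.

Profit = -€391 at Q = 13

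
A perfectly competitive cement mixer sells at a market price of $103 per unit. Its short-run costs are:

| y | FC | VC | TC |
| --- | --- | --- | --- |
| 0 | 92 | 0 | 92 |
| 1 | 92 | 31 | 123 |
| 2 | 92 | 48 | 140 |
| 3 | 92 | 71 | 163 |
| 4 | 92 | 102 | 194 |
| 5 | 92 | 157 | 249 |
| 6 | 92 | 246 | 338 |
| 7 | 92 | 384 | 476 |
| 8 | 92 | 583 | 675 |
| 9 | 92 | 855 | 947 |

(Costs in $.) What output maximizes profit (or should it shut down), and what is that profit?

Profit at each row (π = 103y − TC): y=0: -92; y=1: -20; y=2: 66; y=3: 146; y=4: 218; y=5: 266; y=6: 280; y=7: 245; y=8: 149; y=9: -20.
Profit is maximized at y = 6. AVC there is 246/6 = $41 ≤ P, so producing beats shutting down (which would give -$92).

y = 6; profit = $280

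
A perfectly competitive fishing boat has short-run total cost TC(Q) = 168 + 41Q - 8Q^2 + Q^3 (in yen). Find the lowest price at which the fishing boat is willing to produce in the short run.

¥25 per unit

The shutdown price is the minimum of AVC. VC = 41Q - 8Q^2 + Q^3, so AVC = 41 - 8Q + Q^2.
At the minimum of AVC, MC = AVC. MC = 41 - 16Q + 3Q^2; setting MC = AVC gives 2Q^2 - 8Q = 0, so Q = 4. min AVC = 25.
For P < ¥25 the firm produces nothing.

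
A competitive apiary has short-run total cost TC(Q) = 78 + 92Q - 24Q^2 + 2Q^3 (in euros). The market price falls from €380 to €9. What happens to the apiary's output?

Output falls from 12 to 0 (the firm shuts down)

AVC = 92 - 24Q + 2Q^2, minimized at Q = 6 where min AVC = €20. MC = 92 - 48Q + 6Q^2.
At P = €380 ≥ min AVC, set P = MC on the rising branch: Q = 12.
At P = €9 < min AVC = €20, price no longer covers variable cost at any output, so the firm shuts down: Q = 0.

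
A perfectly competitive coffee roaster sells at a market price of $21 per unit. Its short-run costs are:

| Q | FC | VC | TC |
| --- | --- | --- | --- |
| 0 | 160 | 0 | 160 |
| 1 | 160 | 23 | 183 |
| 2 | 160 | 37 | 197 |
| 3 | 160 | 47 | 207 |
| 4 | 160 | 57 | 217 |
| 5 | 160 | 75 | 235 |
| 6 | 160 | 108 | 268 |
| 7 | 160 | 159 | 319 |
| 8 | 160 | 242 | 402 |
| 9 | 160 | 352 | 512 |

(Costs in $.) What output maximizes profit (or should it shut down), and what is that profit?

Tabulate TR − TC: Q=0: -160; Q=1: -162; Q=2: -155; Q=3: -144; Q=4: -133; Q=5: -130; Q=6: -142; Q=7: -172; Q=8: -234; Q=9: -323.
Profit is maximized at Q = 5. AVC there is 75/5 = $15 ≤ P, so producing beats shutting down (which would give -$160).

Q = 5; profit = -$130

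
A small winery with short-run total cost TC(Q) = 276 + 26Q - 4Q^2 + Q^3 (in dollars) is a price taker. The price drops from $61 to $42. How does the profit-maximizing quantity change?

AVC = 26 - 4Q + Q^2, minimized at Q = 2 where min AVC = $22. MC = 26 - 8Q + 3Q^2.
With P = $61 above the shutdown price, P = MC gives Q = 5.
At P = $42 ≥ min AVC, set P = MC: Q = 4. The firm stays open but cuts output.

Output falls from 5 to 4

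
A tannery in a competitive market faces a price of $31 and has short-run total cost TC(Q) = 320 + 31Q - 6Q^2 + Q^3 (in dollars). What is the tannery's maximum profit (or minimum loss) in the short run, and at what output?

AVC = 31 - 6Q + Q^2 has its minimum $22 at Q = 3; price $31 clears that bar, so the firm operates.
MC = 31 - 12Q + 3Q^2. Setting P = MC and taking the root on the rising branch gives Q* = 4.
TR = 31·4 = 124. TC = 320 + 92 = 412. Profit = 124 − 412 = -$288.
Shutting down would mean losing the fixed cost of $320, so operating at a loss of $288 is better by $32.

Profit = -$288 at Q = 4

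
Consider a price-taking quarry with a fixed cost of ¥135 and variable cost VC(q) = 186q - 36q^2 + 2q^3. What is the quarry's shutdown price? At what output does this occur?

¥24 per unit, at q = 9

The shutdown price is the minimum of AVC. VC = 186q - 36q^2 + 2q^3, so AVC = 186 - 36q + 2q^2.
At the minimum of AVC, MC = AVC. MC = 186 - 72q + 6q^2; setting MC = AVC gives 4q^2 - 36q = 0, so q = 9. min AVC = 24.
So the shutdown price is ¥24.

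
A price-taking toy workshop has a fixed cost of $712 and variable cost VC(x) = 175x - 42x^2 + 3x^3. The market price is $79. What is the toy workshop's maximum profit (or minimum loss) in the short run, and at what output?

Profit = -$328 at x = 8

AVC = 175 - 42x + 3x^2; min AVC = $28 at x = 7. Since P = $79 ≥ min AVC, the firm produces.
MC = 175 - 84x + 9x^2. Setting P = MC and taking the root on the rising branch gives x* = 8.
TR = 79·8 = 632. TC = 712 + 248 = 960. Profit = 632 − 960 = -$328.
Shutting down would mean losing the fixed cost of $712, so operating at a loss of $328 is better by $384.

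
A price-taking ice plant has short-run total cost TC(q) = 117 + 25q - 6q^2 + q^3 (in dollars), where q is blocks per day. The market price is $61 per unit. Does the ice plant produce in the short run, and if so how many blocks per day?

Variable cost is VC = 25q - 6q^2 + q^3, so AVC = VC/q = 25 - 6q + q^2 and MC = dTC/dq = 25 - 12q + 3q^2.
AVC hits its minimum where MC = AVC, at q = 3, giving min AVC = 25 - 6·3 + 3^2 = $16.
Since P = $61 ≥ min AVC = $16, price covers variable cost and the firm should produce.
Solving P = MC: -36 - 12q + 3q^2 = 0 ⇒ q = -2 or 6. On the upward-sloping branch, q* = 6.
Check: AVC at q = 6 is $25 ≤ P, so revenue covers variable cost.
Profit = P·q − TC = 61·6 − 267 = $99.

Produce at q = 6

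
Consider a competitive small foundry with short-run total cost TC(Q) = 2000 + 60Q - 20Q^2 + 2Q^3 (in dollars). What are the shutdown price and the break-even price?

AVC = 60 - 20Q + 2Q^2; minimized at Q = 5, giving min AVC = $10. That is the shutdown price.
ATC = 2000/Q + 60 - 20Q + 2Q^2. Setting dATC/dQ = −2000/Q^2 − 20 + 4Q = 0 gives Q = 10 (since 4·10^3 − 20·10^2 = 2000).
min ATC = 2000/10 + 60 − 20·10 + 2·10^2 = $260. That is the break-even price.
Between these two prices the firm operates at a loss; above $260 it earns a profit.

Shutdown price = $10; break-even price = $260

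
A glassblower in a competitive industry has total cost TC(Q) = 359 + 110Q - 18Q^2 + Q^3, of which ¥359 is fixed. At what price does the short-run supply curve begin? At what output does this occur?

¥29 per unit, at Q = 9

Short-run supply begins at min AVC. From VC = 110Q - 18Q^2 + Q^3, AVC = 110 - 18Q + Q^2.
dAVC/dQ = -18 + 2Q = 0 gives Q = 9. min AVC = 110 - 18·9 + 9^2 = 29.
The firm shuts down for any P below ¥29.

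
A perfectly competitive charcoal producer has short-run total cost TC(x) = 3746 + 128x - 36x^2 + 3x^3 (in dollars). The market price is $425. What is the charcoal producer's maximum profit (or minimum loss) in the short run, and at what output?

AVC = 128 - 36x + 3x^2 has its minimum $20 at x = 6; price $425 clears that bar, so the firm operates.
MC = 128 - 72x + 9x^2. Setting P = MC and taking the root on the rising branch gives x* = 11.
TR = 425·11 = 4675. TC = 3746 + 1045 = 4791. Profit = 4675 − 4791 = -$116.
By producing, the firm covers all variable cost plus $3630 of fixed cost; shutting down would lose the full $3746.

Profit = -$116 at x = 11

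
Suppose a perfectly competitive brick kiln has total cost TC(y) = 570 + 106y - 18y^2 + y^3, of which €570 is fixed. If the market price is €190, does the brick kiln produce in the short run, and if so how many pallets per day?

Produce at y = 14

Variable cost is VC = 106y - 18y^2 + y^3, so AVC = VC/y = 106 - 18y + y^2 and MC = dTC/dy = 106 - 36y + 3y^2.
The AVC parabola has its vertex at y = 18/2 = 9, where AVC = 106 - 18·9 + 9^2 = €25.
Because €190 ≥ €25, revenue can cover variable cost; the firm operates.
Solving P = MC: -84 - 36y + 3y^2 = 0 ⇒ y = -2 or 14. On the upward-sloping branch, y* = 14.
Check: AVC at y = 14 is €50 ≤ P, so revenue covers variable cost.
Profit = P·y − TC = 190·14 − 1270 = €1390.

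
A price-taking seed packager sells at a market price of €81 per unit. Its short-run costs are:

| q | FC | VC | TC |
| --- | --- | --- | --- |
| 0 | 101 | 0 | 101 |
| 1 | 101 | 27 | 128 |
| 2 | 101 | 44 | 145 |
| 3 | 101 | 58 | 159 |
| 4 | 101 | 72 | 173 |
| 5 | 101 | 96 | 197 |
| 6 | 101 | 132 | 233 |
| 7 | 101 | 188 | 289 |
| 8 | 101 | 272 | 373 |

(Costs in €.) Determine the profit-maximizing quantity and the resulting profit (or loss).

q = 7; profit = €278

Compute π = P·q − TC at each output: q=0: -101; q=1: -47; q=2: 17; q=3: 84; q=4: 151; q=5: 208; q=6: 253; q=7: 278; q=8: 275.
Profit is maximized at q = 7. AVC there is 188/7 = €26.86 ≤ P, so producing beats shutting down (which would give -€101).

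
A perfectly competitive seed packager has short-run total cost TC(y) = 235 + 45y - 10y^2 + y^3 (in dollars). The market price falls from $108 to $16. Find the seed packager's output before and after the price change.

Output falls from 9 to 0 (the firm shuts down)

MC = 45 - 20y + 3y^2; the shutdown threshold is min AVC = $20 (at y = 5).
At P = $108 ≥ min AVC, set P = MC on the rising branch: y = 9.
At P = $16 < min AVC = $20, price no longer covers variable cost at any output, so the firm shuts down: y = 0.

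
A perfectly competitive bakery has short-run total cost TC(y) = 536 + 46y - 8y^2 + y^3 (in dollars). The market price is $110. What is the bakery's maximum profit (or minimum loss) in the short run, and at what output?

Profit = -$24 at y = 8

AVC = 46 - 8y + y^2; min AVC = $30 at y = 4. Since P = $110 ≥ min AVC, the firm produces.
MC = 46 - 16y + 3y^2. Setting P = MC and taking the root on the rising branch gives y* = 8.
TR = 110·8 = 880. TC = 536 + 368 = 904. Profit = 880 − 904 = -$24.
By producing, the firm covers all variable cost plus $512 of fixed cost; shutting down would lose the full $536.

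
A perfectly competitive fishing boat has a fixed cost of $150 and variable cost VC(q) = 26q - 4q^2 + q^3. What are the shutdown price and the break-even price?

Shutdown price = $22; break-even price = $61

AVC = 26 - 4q + q^2; minimized at q = 2, giving min AVC = $22. That is the shutdown price.
ATC = 150/q + 26 - 4q + q^2. Setting dATC/dq = −150/q^2 − 4 + 2q = 0 gives q = 5 (since 2·5^3 − 4·5^2 = 150).
min ATC = 150/5 + 26 − 4·5 + 5^2 = $61. That is the break-even price.
Between these two prices the firm operates at a loss; above $61 it earns a profit.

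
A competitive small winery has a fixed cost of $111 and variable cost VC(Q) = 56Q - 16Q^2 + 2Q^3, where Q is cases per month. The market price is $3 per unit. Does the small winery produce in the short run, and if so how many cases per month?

Shut down

From TC, MC = TC'(Q) = 56 - 32Q + 6Q^2 and AVC = VC/Q = 56 - 16Q + 2Q^2.
AVC is minimized where dAVC/dQ = -16 + 4Q = 0, at Q = 4; min AVC = 56 - 16·4 + 2·4^2 = $24.
P = $3 lies below min AVC = $24; no output level covers variable cost.
Best response: produce nothing and absorb the $111 fixed cost.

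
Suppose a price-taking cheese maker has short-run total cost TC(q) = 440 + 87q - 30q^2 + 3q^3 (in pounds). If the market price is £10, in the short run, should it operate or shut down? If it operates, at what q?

Variable cost is VC = 87q - 30q^2 + 3q^3, so AVC = VC/q = 87 - 30q + 3q^2 and MC = dTC/dq = 87 - 60q + 9q^2.
The AVC parabola has its vertex at q = 30/6 = 5, where AVC = 87 - 30·5 + 3·5^2 = £12.
P = £10 lies below min AVC = £12; no output level covers variable cost.
Best response: produce nothing and absorb the £440 fixed cost.

Shut down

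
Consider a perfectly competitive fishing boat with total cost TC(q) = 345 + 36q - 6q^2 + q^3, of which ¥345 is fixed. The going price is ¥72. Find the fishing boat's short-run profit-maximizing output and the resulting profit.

AVC = 36 - 6q + q^2; min AVC = ¥27 at q = 3. Since P = ¥72 ≥ min AVC, the firm produces.
With MC = 36 - 12q + 3q^2, P = MC on the upward-sloping part at q* = 6.
TR = 72·6 = 432. TC = 345 + 216 = 561. Profit = 432 − 561 = -¥129.
Shutting down would mean losing the fixed cost of ¥345, so operating at a loss of ¥129 is better by ¥216.

Profit = -¥129 at q = 6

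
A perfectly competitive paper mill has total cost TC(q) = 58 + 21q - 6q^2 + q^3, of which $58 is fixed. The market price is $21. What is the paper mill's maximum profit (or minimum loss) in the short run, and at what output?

Profit = -$26 at q = 4

AVC = 21 - 6q + q^2; min AVC = $12 at q = 3. Since P = $21 ≥ min AVC, the firm produces.
With MC = 21 - 12q + 3q^2, P = MC on the upward-sloping part at q* = 4.
TR = 21·4 = 84. TC = 58 + 52 = 110. Profit = 84 − 110 = -$26.
Shutting down would mean losing the fixed cost of $58, so operating at a loss of $26 is better by $32.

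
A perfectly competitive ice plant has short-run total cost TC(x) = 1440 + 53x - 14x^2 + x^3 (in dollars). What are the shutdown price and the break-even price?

Shutdown price = $4; break-even price = $149

AVC = 53 - 14x + x^2; minimized at x = 7, giving min AVC = $4. That is the shutdown price.
ATC = 1440/x + 53 - 14x + x^2. Setting dATC/dx = −1440/x^2 − 14 + 2x = 0 gives x = 12 (since 2·12^3 − 14·12^2 = 1440).
min ATC = 1440/12 + 53 − 14·12 + 12^2 = $149. That is the break-even price.
For $4 ≤ P < $149 the firm produces at a loss; below $4 it shuts down.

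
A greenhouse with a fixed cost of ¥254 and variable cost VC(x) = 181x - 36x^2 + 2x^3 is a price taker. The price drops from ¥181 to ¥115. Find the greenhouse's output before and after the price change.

AVC = 181 - 36x + 2x^2, minimized at x = 9 where min AVC = ¥19. MC = 181 - 72x + 6x^2.
With P = ¥181 above the shutdown price, P = MC gives x = 12.
At P = ¥115 ≥ min AVC, set P = MC: x = 11. The firm stays open but cuts output.

Output falls from 12 to 11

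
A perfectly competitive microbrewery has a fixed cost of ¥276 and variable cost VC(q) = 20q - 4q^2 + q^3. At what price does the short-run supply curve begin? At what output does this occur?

The firm shuts down when price falls below the minimum of average variable cost. AVC = VC/q = 20 - 4q + q^2.
dAVC/dq = -4 + 2q = 0 gives q = 2. min AVC = 20 - 4·2 + 2^2 = 16.
For P < ¥16 the firm produces nothing.

¥16 per unit, at q = 2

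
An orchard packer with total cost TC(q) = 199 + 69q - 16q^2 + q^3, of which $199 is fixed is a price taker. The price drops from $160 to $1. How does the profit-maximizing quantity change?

Output falls from 13 to 0 (the firm shuts down)

MC = 69 - 32q + 3q^2; the shutdown threshold is min AVC = $5 (at q = 8).
At P = $160 ≥ min AVC, set P = MC on the rising branch: q = 13.
At P = $1 < min AVC = $5, price no longer covers variable cost at any output, so the firm shuts down: q = 0.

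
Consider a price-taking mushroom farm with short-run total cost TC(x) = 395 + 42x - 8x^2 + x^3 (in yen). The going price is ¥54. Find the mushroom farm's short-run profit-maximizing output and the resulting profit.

AVC = 42 - 8x + x^2; min AVC = ¥26 at x = 4. Since P = ¥54 ≥ min AVC, the firm produces.
With MC = 42 - 16x + 3x^2, P = MC on the upward-sloping part at x* = 6.
TR = 54·6 = 324. TC = 395 + 180 = 575. Profit = 324 − 575 = -¥251.
That loss of ¥251 beats the ¥395 the firm would lose by shutting down; producing recovers ¥144 of fixed cost.

Profit = -¥251 at x = 6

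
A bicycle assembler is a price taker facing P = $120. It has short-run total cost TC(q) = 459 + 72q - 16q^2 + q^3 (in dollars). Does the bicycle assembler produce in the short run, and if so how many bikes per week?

Variable cost is VC = 72q - 16q^2 + q^3, so AVC = VC/q = 72 - 16q + q^2 and MC = dTC/dq = 72 - 32q + 3q^2.
The AVC parabola has its vertex at q = 16/2 = 8, where AVC = 72 - 16·8 + 8^2 = $8.
Because $120 ≥ $8, revenue can cover variable cost; the firm operates.
Set P = MC: 120 = 72 - 32q + 3q^2 → -48 - 32q + 3q^2 = 0. The roots are q = -4/3 and q = 12; the profit-maximizing output is on the rising part of MC, so q* = 12.
Check: AVC at q = 12 is $24 ≤ P, so revenue covers variable cost.
Profit = P·q − TC = 120·12 − 747 = $693.

Produce at q = 12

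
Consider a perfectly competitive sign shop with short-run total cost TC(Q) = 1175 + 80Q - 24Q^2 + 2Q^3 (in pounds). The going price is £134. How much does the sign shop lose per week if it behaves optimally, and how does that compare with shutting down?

Profit = -£203 at Q = 9

AVC = 80 - 24Q + 2Q^2; min AVC = £8 at Q = 6. Since P = £134 ≥ min AVC, the firm produces.
MC = 80 - 48Q + 6Q^2. Setting P = MC and taking the root on the rising branch gives Q* = 9.
TR = 134·9 = 1206. TC = 1175 + 234 = 1409. Profit = 1206 − 1409 = -£203.
Shutting down would mean losing the fixed cost of £1175, so operating at a loss of £203 is better by £972.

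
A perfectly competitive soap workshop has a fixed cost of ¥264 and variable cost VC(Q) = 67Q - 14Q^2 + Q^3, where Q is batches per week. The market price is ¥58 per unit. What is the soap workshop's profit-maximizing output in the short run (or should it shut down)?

Strip out fixed cost: VC = 67Q - 14Q^2 + Q^3. Then AVC = 67 - 14Q + Q^2 and MC = 67 - 28Q + 3Q^2.
AVC is minimized where dAVC/dQ = -14 + 2Q = 0, at Q = 7; min AVC = 67 - 14·7 + 7^2 = ¥18.
Because ¥58 ≥ ¥18, revenue can cover variable cost; the firm operates.
P = MC gives 9 - 28Q + 3Q^2 = 0, with roots 1/3 and 9. Take the larger (rising MC): Q* = 9.
Check: AVC at Q = 9 is ¥22 ≤ P, so revenue covers variable cost.
Profit = P·Q − TC = 58·9 − 462 = ¥60.

Produce at Q = 9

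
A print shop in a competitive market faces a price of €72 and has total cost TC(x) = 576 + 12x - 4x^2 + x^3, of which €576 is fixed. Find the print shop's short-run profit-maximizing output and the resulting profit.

AVC = 12 - 4x + x^2; min AVC = €8 at x = 2. Since P = €72 ≥ min AVC, the firm produces.
MC = 12 - 8x + 3x^2. Setting P = MC and taking the root on the rising branch gives x* = 6.
TR = 72·6 = 432. TC = 576 + 144 = 720. Profit = 432 − 720 = -€288.
By producing, the firm covers all variable cost plus €288 of fixed cost; shutting down would lose the full €576.

Profit = -€288 at x = 6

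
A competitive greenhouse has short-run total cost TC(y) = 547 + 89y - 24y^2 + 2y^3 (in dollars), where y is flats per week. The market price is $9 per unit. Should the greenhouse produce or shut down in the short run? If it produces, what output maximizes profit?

Strip out fixed cost: VC = 89y - 24y^2 + 2y^3. Then AVC = 89 - 24y + 2y^2 and MC = 89 - 48y + 6y^2.
AVC hits its minimum where MC = AVC, at y = 6, giving min AVC = 89 - 24·6 + 2·6^2 = $17.
P = $9 lies below min AVC = $17; no output level covers variable cost.
The firm minimizes its loss by shutting down and losing only its fixed cost of $547.

Shut down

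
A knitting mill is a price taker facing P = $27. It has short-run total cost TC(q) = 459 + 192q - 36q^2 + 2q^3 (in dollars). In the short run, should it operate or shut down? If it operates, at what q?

Shut down

Variable cost is VC = 192q - 36q^2 + 2q^3, so AVC = VC/q = 192 - 36q + 2q^2 and MC = dTC/dq = 192 - 72q + 6q^2.
AVC is minimized where dAVC/dq = -36 + 4q = 0, at q = 9; min AVC = 192 - 36·9 + 2·9^2 = $30.
Since P = $27 < min AVC = $30, price fails to cover variable cost at any output.
Best response: produce nothing and absorb the $459 fixed cost.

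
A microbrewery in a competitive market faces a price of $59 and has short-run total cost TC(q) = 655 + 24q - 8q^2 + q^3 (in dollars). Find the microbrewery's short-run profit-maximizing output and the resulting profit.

Profit = -$361 at q = 7

AVC = 24 - 8q + q^2; min AVC = $8 at q = 4. Since P = $59 ≥ min AVC, the firm produces.
With MC = 24 - 16q + 3q^2, P = MC on the upward-sloping part at q* = 7.
TR = 59·7 = 413. TC = 655 + 119 = 774. Profit = 413 − 774 = -$361.
Shutting down would mean losing the fixed cost of $655, so operating at a loss of $361 is better by $294.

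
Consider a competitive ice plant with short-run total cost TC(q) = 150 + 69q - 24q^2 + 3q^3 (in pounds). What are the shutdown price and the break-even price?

Shutdown price = £21; break-even price = £54

Shutdown price = min AVC. AVC = 69 - 24q + 3q^2, with vertex at q = 4 and minimum £21.
ATC = 150/q + 69 - 24q + 3q^2. Setting dATC/dq = −150/q^2 − 24 + 6q = 0 gives q = 5 (since 6·5^3 − 24·5^2 = 150).
min ATC = 150/5 + 69 − 24·5 + 3·5^2 = £54. That is the break-even price.
Between these two prices the firm operates at a loss; above £54 it earns a profit.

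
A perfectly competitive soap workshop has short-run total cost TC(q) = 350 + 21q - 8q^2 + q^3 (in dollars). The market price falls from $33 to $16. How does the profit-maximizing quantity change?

Output falls from 6 to 5

AVC = 21 - 8q + q^2, minimized at q = 4 where min AVC = $5. MC = 21 - 16q + 3q^2.
At P = $33 ≥ min AVC, set P = MC on the rising branch: q = 6.
At P = $16 ≥ min AVC, set P = MC: q = 5. The firm stays open but cuts output.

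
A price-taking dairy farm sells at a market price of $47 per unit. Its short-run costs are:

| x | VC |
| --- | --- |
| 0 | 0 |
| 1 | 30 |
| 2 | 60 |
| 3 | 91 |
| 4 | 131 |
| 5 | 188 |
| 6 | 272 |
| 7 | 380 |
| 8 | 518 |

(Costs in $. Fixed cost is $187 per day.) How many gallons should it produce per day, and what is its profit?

Profit at each row (π = 47x − TC): x=0: -187; x=1: -170; x=2: -153; x=3: -137; x=4: -130; x=5: -140; x=6: -177; x=7: -238; x=8: -329.
Profit is maximized at x = 4. AVC there is 131/4 = $32.75 ≤ P, so producing beats shutting down (which would give -$187).

x = 4; profit = -$130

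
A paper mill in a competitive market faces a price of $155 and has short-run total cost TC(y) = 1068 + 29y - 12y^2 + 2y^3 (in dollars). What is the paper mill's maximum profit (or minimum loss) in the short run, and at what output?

Profit = -$284 at y = 7

AVC = 29 - 12y + 2y^2 has its minimum $11 at y = 3; price $155 clears that bar, so the firm operates.
With MC = 29 - 24y + 6y^2, P = MC on the upward-sloping part at y* = 7.
TR = 155·7 = 1085. TC = 1068 + 301 = 1369. Profit = 1085 − 1369 = -$284.
Shutting down would mean losing the fixed cost of $1068, so operating at a loss of $284 is better by $784.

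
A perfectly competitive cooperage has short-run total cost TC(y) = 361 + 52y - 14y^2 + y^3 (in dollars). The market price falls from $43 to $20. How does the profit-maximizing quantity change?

Output falls from 9 to 8

MC = 52 - 28y + 3y^2; the shutdown threshold is min AVC = $3 (at y = 7).
At P = $43 ≥ min AVC, set P = MC on the rising branch: y = 9.
At P = $20 ≥ min AVC, set P = MC: y = 8. The firm stays open but cuts output.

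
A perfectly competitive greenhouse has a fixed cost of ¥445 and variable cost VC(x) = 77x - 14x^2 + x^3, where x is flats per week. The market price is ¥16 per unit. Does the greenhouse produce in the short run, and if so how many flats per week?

From TC, MC = TC'(x) = 77 - 28x + 3x^2 and AVC = VC/x = 77 - 14x + x^2.
The AVC parabola has its vertex at x = 14/2 = 7, where AVC = 77 - 14·7 + 7^2 = ¥28.
With P < min AVC (¥16 < ¥28), every unit sold adds to the loss.
Shutting down limits the loss to fixed cost, ¥445.

Shut down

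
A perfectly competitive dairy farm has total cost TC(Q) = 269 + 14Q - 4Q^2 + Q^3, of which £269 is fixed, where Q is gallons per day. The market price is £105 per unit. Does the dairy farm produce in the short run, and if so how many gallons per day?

Produce at Q = 7

Strip out fixed cost: VC = 14Q - 4Q^2 + Q^3. Then AVC = 14 - 4Q + Q^2 and MC = 14 - 8Q + 3Q^2.
The AVC parabola has its vertex at Q = 4/2 = 2, where AVC = 14 - 4·2 + 2^2 = £10.
P = £105 exceeds min AVC = £10, so the firm stays open.
Set P = MC: 105 = 14 - 8Q + 3Q^2 → -91 - 8Q + 3Q^2 = 0. The roots are Q = -13/3 and Q = 7; the profit-maximizing output is on the rising part of MC, so Q* = 7.
Check: AVC at Q = 7 is £35 ≤ P, so revenue covers variable cost.
Profit = P·Q − TC = 105·7 − 514 = £221.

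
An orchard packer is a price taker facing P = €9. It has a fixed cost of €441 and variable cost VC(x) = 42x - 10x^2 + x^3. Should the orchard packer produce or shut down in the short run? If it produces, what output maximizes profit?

Shut down

Strip out fixed cost: VC = 42x - 10x^2 + x^3. Then AVC = 42 - 10x + x^2 and MC = 42 - 20x + 3x^2.
AVC hits its minimum where MC = AVC, at x = 5, giving min AVC = 42 - 10·5 + 5^2 = €17.
Since P = €9 < min AVC = €17, price fails to cover variable cost at any output.
The firm minimizes its loss by shutting down and losing only its fixed cost of €441.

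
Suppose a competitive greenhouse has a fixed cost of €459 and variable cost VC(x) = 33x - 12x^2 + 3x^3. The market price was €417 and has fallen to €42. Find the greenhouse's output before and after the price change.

AVC = 33 - 12x + 3x^2, minimized at x = 2 where min AVC = €21. MC = 33 - 24x + 9x^2.
With P = €417 above the shutdown price, P = MC gives x = 8.
At P = €42 ≥ min AVC, set P = MC: x = 3. The firm stays open but cuts output.

Output falls from 8 to 3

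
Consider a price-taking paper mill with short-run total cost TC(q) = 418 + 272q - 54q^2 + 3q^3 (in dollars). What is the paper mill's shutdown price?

The shutdown price is the minimum of AVC. VC = 272q - 54q^2 + 3q^3, so AVC = 272 - 54q + 3q^2.
dAVC/dq = -54 + 6q = 0 gives q = 9. min AVC = 272 - 54·9 + 3·9^2 = 29.
So the shutdown price is $29.

$29 per unit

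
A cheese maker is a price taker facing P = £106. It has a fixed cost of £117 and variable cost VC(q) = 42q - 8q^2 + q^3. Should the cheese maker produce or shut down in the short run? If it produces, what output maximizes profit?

From TC, MC = TC'(q) = 42 - 16q + 3q^2 and AVC = VC/q = 42 - 8q + q^2.
AVC hits its minimum where MC = AVC, at q = 4, giving min AVC = 42 - 8·4 + 4^2 = £26.
P = £106 exceeds min AVC = £26, so the firm stays open.
P = MC gives -64 - 16q + 3q^2 = 0, with roots -8/3 and 8. Take the larger (rising MC): q* = 8.
Check: AVC at q = 8 is £42 ≤ P, so revenue covers variable cost.
Profit = P·q − TC = 106·8 − 453 = £395.

Produce at q = 8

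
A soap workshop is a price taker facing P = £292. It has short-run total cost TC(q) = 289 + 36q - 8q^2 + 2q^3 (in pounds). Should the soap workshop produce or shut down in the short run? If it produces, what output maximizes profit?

Produce at q = 8

Variable cost is VC = 36q - 8q^2 + 2q^3, so AVC = VC/q = 36 - 8q + 2q^2 and MC = dTC/dq = 36 - 16q + 6q^2.
The AVC parabola has its vertex at q = 8/4 = 2, where AVC = 36 - 8·2 + 2·2^2 = £28.
Since P = £292 ≥ min AVC = £28, price covers variable cost and the firm should produce.
Set P = MC: 292 = 36 - 16q + 6q^2 → -256 - 16q + 6q^2 = 0. The roots are q = -16/3 and q = 8; the profit-maximizing output is on the rising part of MC, so q* = 8.
Check: AVC at q = 8 is £100 ≤ P, so revenue covers variable cost.
Profit = P·q − TC = 292·8 − 1089 = £1247.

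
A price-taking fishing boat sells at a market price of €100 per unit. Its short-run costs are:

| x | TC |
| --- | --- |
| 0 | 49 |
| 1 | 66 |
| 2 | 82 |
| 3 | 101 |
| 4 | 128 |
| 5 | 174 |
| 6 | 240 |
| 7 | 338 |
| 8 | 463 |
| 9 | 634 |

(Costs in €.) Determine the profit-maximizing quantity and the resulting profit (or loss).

Tabulate TR − TC: x=0: -49; x=1: 34; x=2: 118; x=3: 199; x=4: 272; x=5: 326; x=6: 360; x=7: 362; x=8: 337; x=9: 266.
Profit is maximized at x = 7. AVC there is 289/7 = €41.29 ≤ P, so producing beats shutting down (which would give -€49).

x = 7; profit = €362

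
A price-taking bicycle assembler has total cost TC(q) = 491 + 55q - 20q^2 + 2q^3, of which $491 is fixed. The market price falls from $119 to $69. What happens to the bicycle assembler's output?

Output falls from 8 to 7

AVC = 55 - 20q + 2q^2, minimized at q = 5 where min AVC = $5. MC = 55 - 40q + 6q^2.
At P = $119 ≥ min AVC, set P = MC on the rising branch: q = 8.
At P = $69 ≥ min AVC, set P = MC: q = 7. The firm stays open but cuts output.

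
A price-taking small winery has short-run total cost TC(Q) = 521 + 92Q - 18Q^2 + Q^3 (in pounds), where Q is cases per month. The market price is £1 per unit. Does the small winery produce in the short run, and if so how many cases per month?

Strip out fixed cost: VC = 92Q - 18Q^2 + Q^3. Then AVC = 92 - 18Q + Q^2 and MC = 92 - 36Q + 3Q^2.
The AVC parabola has its vertex at Q = 18/2 = 9, where AVC = 92 - 18·9 + 9^2 = £11.
With P < min AVC (£1 < £11), every unit sold adds to the loss.
Shutting down limits the loss to fixed cost, £521.

Shut down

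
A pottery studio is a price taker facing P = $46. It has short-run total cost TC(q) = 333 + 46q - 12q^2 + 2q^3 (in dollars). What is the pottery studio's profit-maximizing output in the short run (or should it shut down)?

Produce at q = 4

From TC, MC = TC'(q) = 46 - 24q + 6q^2 and AVC = VC/q = 46 - 12q + 2q^2.
AVC hits its minimum where MC = AVC, at q = 3, giving min AVC = 46 - 12·3 + 2·3^2 = $28.
P = $46 exceeds min AVC = $28, so the firm stays open.
Solving P = MC: -24q + 6q^2 = 0 ⇒ q = 0 or 4. On the upward-sloping branch, q* = 4.
Check: AVC at q = 4 is $30 ≤ P, so revenue covers variable cost.
Profit = P·q − TC = 46·4 − 453 = -$269, a loss, but smaller than the $333 fixed cost the firm would lose by shutting down.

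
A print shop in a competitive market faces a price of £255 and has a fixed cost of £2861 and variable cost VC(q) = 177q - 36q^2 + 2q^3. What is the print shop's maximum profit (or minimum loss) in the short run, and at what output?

Profit = -£157 at q = 13

AVC = 177 - 36q + 2q^2; min AVC = £15 at q = 9. Since P = £255 ≥ min AVC, the firm produces.
With MC = 177 - 72q + 6q^2, P = MC on the upward-sloping part at q* = 13.
TR = 255·13 = 3315. TC = 2861 + 611 = 3472. Profit = 3315 − 3472 = -£157.
Shutting down would mean losing the fixed cost of £2861, so operating at a loss of £157 is better by £2704.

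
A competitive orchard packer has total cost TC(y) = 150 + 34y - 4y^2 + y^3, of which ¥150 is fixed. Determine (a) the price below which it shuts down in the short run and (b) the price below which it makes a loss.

AVC = 34 - 4y + y^2; minimized at y = 2, giving min AVC = ¥30. That is the shutdown price.
ATC = 150/y + 34 - 4y + y^2. Setting dATC/dy = −150/y^2 − 4 + 2y = 0 gives y = 5 (since 2·5^3 − 4·5^2 = 150).
min ATC = 150/5 + 34 − 4·5 + 5^2 = ¥69. That is the break-even price.
Between these two prices the firm operates at a loss; above ¥69 it earns a profit.

Shutdown price = ¥30; break-even price = ¥69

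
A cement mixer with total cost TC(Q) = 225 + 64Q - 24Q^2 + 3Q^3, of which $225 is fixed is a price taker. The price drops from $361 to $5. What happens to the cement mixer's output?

AVC = 64 - 24Q + 3Q^2, minimized at Q = 4 where min AVC = $16. MC = 64 - 48Q + 9Q^2.
At P = $361 ≥ min AVC, set P = MC on the rising branch: Q = 9.
At P = $5 < min AVC = $16, price no longer covers variable cost at any output, so the firm shuts down: Q = 0.

Output falls from 9 to 0 (the firm shuts down)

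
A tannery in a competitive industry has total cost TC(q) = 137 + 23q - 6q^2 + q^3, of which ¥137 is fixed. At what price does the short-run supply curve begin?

¥14 per unit

The firm shuts down when price falls below the minimum of average variable cost. AVC = VC/q = 23 - 6q + q^2.
dAVC/dq = -6 + 2q = 0 gives q = 3. min AVC = 23 - 6·3 + 3^2 = 14.
For P < ¥14 the firm produces nothing.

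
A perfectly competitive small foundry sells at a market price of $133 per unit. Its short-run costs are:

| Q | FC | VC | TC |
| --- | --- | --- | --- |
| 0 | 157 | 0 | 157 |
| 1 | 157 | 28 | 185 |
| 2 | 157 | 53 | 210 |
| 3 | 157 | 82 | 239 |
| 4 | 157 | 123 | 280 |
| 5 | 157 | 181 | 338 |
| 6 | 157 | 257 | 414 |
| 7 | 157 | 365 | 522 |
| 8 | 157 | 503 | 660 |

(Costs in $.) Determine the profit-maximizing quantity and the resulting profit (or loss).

Q = 7; profit = $409

Profit at each row (π = 133Q − TC): Q=0: -157; Q=1: -52; Q=2: 56; Q=3: 160; Q=4: 252; Q=5: 327; Q=6: 384; Q=7: 409; Q=8: 404.
Profit is maximized at Q = 7. AVC there is 365/7 = $52.14 ≤ P, so producing beats shutting down (which would give -$157).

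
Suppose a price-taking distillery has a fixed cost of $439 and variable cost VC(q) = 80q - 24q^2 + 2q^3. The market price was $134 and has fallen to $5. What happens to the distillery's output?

Output falls from 9 to 0 (the firm shuts down)

AVC = 80 - 24q + 2q^2, minimized at q = 6 where min AVC = $8. MC = 80 - 48q + 6q^2.
At P = $134 ≥ min AVC, set P = MC on the rising branch: q = 9.
At P = $5 < min AVC = $8, price no longer covers variable cost at any output, so the firm shuts down: q = 0.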